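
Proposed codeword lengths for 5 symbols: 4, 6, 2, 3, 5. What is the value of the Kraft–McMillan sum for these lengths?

0.484375

With common denominator 2^6 = 64: Σ 2^(−ℓᵢ) = 4/64 + 1/64 + 16/64 + 8/64 + 2/64 = 31/64 = 0.484375.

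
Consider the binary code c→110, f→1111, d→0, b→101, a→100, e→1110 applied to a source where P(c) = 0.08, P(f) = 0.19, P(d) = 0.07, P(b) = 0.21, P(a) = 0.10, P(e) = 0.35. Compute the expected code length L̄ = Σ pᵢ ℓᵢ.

3.4 bits/symbol

L̄ = Σ pᵢ·ℓᵢ = 0.08·3 + 0.19·4 + 0.07·1 + 0.21·3 + 0.10·3 + 0.35·4 = 3.4 bits/symbol.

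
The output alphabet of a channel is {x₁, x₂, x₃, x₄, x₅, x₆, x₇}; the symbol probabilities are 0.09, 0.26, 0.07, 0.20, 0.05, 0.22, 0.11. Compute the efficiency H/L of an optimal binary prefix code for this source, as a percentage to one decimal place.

Entropy H = −Σ p log₂ p ≈ 2.5978 bits.
Huffman merges: 1/20+7/100→3/25; 9/100+11/100→1/5; 3/25+1/5→8/25; 1/5+11/50→21/50; 13/50+8/25→29/50; 21/50+29/50→1. L = 66/25 ≈ 2.6400.
Efficiency = H/L = 2.5978/2.6400 = 98.4%.

98.4%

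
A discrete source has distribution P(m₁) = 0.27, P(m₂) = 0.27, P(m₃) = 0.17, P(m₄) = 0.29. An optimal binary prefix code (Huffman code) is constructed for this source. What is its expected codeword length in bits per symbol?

2 bits/symbol

Repeatedly combine the two least-probable nodes; the expected code length is the sum of the merged weights.
merge 17/100 + 27/100 → 11/25
merge 27/100 + 29/100 → 14/25
merge 11/25 + 14/25 → 1
L = 11/25 + 14/25 + 1 = 2 bits/symbol.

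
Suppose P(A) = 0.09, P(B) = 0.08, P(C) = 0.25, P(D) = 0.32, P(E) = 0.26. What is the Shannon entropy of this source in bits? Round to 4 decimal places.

H = −Σ pᵢ log₂ pᵢ.
−0.09·log₂(0.09) = 0.3127
−0.08·log₂(0.08) = 0.2915
−0.25·log₂(0.25) = 0.5000
−0.32·log₂(0.32) = 0.5260
−0.26·log₂(0.26) = 0.5053
Sum ≈ 2.1355 → 2.1355 bits.

2.1355 bits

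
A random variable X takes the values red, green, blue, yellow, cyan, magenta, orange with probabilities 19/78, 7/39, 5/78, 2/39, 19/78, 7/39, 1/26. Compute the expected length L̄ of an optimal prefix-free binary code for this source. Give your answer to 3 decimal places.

2.577 bits/symbol

Repeatedly combine the two least-probable nodes; the expected code length is the sum of the merged weights.
merge 1/26 + 2/39 → 7/78
merge 5/78 + 7/78 → 2/13
merge 2/13 + 7/39 → 1/3
merge 7/39 + 19/78 → 11/26
merge 19/78 + 1/3 → 15/26
merge 11/26 + 15/26 → 1
L = 7/78 + 2/13 + 1/3 + 11/26 + 15/26 + 1 = 67/26 ≈ 2.577 bits/symbol.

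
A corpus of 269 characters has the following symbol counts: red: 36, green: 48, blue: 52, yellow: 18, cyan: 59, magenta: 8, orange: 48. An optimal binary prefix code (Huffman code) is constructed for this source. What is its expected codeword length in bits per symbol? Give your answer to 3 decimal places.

2.684 bits/symbol

Probabilities are the counts divided by 269.
Repeatedly combine the two least-probable nodes; the expected code length is the sum of the merged weights.
merge 8/269 + 18/269 → 26/269
merge 26/269 + 36/269 → 62/269
merge 48/269 + 48/269 → 96/269
merge 52/269 + 59/269 → 111/269
merge 62/269 + 96/269 → 158/269
merge 111/269 + 158/269 → 1
L = 26/269 + 62/269 + 96/269 + 111/269 + 158/269 + 1 = 722/269 ≈ 2.684 bits/symbol.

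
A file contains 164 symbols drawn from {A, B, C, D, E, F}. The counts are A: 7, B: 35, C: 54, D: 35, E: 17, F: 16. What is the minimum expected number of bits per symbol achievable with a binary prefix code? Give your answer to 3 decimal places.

Probabilities are the counts divided by 164.
Repeatedly combine the two least-probable nodes; the expected code length is the sum of the merged weights.
merge 7/164 + 4/41 → 23/164
merge 17/164 + 23/164 → 10/41
merge 35/164 + 35/164 → 35/82
merge 10/41 + 27/82 → 47/82
merge 35/82 + 47/82 → 1
L = 23/164 + 10/41 + 35/82 + 47/82 + 1 = 391/164 ≈ 2.384 bits/symbol.

2.384 bits/symbol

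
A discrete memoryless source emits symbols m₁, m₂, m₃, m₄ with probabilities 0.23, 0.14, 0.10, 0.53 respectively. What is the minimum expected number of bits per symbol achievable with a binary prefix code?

Repeatedly combine the two least-probable nodes; the expected code length is the sum of the merged weights.
merge 1/10 + 7/50 → 6/25
merge 23/100 + 6/25 → 47/100
merge 47/100 + 53/100 → 1
L = 6/25 + 47/100 + 1 = 171/100 = 1.71 bits/symbol.

1.71 bits/symbol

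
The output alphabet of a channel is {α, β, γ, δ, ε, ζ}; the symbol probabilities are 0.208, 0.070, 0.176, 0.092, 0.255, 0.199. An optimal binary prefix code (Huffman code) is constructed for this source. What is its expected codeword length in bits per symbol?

2.5 bits/symbol

Repeatedly combine the two least-probable nodes; the expected code length is the sum of the merged weights.
merge 7/100 + 23/250 → 81/500
merge 81/500 + 22/125 → 169/500
merge 199/1000 + 26/125 → 407/1000
merge 51/200 + 169/500 → 593/1000
merge 407/1000 + 593/1000 → 1
L = 81/500 + 169/500 + 407/1000 + 593/1000 + 1 = 5/2 = 2.5 bits/symbol.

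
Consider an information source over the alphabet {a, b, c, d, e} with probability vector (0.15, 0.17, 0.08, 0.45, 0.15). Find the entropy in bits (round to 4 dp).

H = −Σ pᵢ log₂ pᵢ.
−0.15·log₂(0.15) = 0.4105
−0.17·log₂(0.17) = 0.4346
−0.08·log₂(0.08) = 0.2915
−0.45·log₂(0.45) = 0.5184
−0.15·log₂(0.15) = 0.4105
Sum ≈ 2.0656 → 2.0656 bits.

2.0656 bits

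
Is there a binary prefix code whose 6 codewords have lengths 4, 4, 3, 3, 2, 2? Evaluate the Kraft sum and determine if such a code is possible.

0.875; yes

With common denominator 2^4 = 16: Σ 2^(−ℓᵢ) = 1/16 + 1/16 + 2/16 + 2/16 + 4/16 + 4/16 = 14/16 = 0.875.
Kraft's inequality requires Σ ≤ 1; here Σ = 0.875 ≤ 1, so such a prefix code exists.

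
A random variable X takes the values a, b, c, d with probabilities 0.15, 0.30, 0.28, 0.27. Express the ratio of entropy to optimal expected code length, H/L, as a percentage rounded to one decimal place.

97.8%

Entropy H = −Σ p log₂ p ≈ 1.9559 bits.
Huffman merges: 3/20+27/100→21/50; 7/25+3/10→29/50; 21/50+29/50→1. L = 2 ≈ 2.0000.
Efficiency = H/L = 1.9559/2.0000 = 97.8%.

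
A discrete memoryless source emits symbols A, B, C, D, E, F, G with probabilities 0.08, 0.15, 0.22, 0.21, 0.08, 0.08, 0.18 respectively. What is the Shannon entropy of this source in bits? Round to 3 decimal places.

H = −Σ pᵢ log₂ pᵢ.
−0.08·log₂(0.08) = 0.2915
−0.15·log₂(0.15) = 0.4105
−0.22·log₂(0.22) = 0.4806
−0.21·log₂(0.21) = 0.4728
−0.08·log₂(0.08) = 0.2915
−0.08·log₂(0.08) = 0.2915
−0.18·log₂(0.18) = 0.4453
Sum ≈ 2.6838 → 2.684 bits.

2.684 bits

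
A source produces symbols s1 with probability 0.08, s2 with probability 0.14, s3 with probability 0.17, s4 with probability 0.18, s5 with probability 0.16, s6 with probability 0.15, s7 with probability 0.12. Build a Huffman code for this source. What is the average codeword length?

Repeatedly combine the two least-probable nodes; the expected code length is the sum of the merged weights.
merge 2/25 + 3/25 → 1/5
merge 7/50 + 3/20 → 29/100
merge 4/25 + 17/100 → 33/100
merge 9/50 + 1/5 → 19/50
merge 29/100 + 33/100 → 31/50
merge 19/50 + 31/50 → 1
L = 1/5 + 29/100 + 33/100 + 19/50 + 31/50 + 1 = 141/50 = 2.82 bits/symbol.

2.82 bits/symbol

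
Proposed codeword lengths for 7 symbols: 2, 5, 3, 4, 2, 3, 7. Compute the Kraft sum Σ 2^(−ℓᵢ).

With common denominator 2^7 = 128: Σ 2^(−ℓᵢ) = 32/128 + 4/128 + 16/128 + 8/128 + 32/128 + 16/128 + 1/128 = 109/128 = 0.8515625.

0.8515625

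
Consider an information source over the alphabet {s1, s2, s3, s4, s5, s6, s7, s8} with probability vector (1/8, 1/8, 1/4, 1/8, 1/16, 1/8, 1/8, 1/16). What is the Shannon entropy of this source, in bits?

2.875 bits

Each probability is a power of 1/2, so log₂(1/p) is an integer.
H = Σ p·log₂(1/p) = 1/8·3 + 1/8·3 + 1/4·2 + 1/8·3 + 1/16·4 + 1/8·3 + 1/8·3 + 1/16·4 = 2.875 bits.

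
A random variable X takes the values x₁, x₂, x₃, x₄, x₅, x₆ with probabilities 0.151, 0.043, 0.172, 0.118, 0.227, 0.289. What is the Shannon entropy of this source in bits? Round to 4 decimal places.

2.4108 bits

H = −Σ pᵢ log₂ pᵢ.
−0.151·log₂(0.151) = 0.4118
−0.043·log₂(0.043) = 0.1952
−0.172·log₂(0.172) = 0.4368
−0.118·log₂(0.118) = 0.3638
−0.227·log₂(0.227) = 0.4856
−0.289·log₂(0.289) = 0.5176
Sum ≈ 2.4108 → 2.4108 bits.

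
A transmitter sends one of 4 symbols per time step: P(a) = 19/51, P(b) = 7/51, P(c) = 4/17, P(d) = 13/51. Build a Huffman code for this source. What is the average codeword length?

Repeatedly combine the two least-probable nodes; the expected code length is the sum of the merged weights.
merge 7/51 + 4/17 → 19/51
merge 13/51 + 19/51 → 32/51
merge 19/51 + 32/51 → 1
L = 19/51 + 32/51 + 1 = 2 bits/symbol.

2 bits/symbol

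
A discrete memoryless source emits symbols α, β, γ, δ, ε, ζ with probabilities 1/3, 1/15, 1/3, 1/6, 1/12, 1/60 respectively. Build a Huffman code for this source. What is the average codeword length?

2.25 bits/symbol

Repeatedly combine the two least-probable nodes; the expected code length is the sum of the merged weights.
merge 1/60 + 1/15 → 1/12
merge 1/12 + 1/12 → 1/6
merge 1/6 + 1/6 → 1/3
merge 1/3 + 1/3 → 2/3
merge 1/3 + 2/3 → 1
L = 1/12 + 1/6 + 1/3 + 2/3 + 1 = 9/4 = 2.25 bits/symbol.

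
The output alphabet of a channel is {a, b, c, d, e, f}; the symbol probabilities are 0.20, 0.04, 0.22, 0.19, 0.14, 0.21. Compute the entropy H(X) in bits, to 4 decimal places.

2.4559 bits

H = −Σ pᵢ log₂ pᵢ.
−0.20·log₂(0.20) = 0.4644
−0.04·log₂(0.04) = 0.1858
−0.22·log₂(0.22) = 0.4806
−0.19·log₂(0.19) = 0.4552
−0.14·log₂(0.14) = 0.3971
−0.21·log₂(0.21) = 0.4728
Sum ≈ 2.4559 → 2.4559 bits.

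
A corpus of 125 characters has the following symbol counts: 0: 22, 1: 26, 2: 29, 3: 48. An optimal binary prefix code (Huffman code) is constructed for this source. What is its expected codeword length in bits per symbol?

Probabilities are the counts divided by 125.
Repeatedly combine the two least-probable nodes; the expected code length is the sum of the merged weights.
merge 22/125 + 26/125 → 48/125
merge 29/125 + 48/125 → 77/125
merge 48/125 + 77/125 → 1
L = 48/125 + 77/125 + 1 = 2 bits/symbol.

2 bits/symbol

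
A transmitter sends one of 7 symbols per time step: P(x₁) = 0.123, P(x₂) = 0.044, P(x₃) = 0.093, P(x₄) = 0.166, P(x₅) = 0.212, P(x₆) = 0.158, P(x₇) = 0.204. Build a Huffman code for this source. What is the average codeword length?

Repeatedly combine the two least-probable nodes; the expected code length is the sum of the merged weights.
merge 11/250 + 93/1000 → 137/1000
merge 123/1000 + 137/1000 → 13/50
merge 79/500 + 83/500 → 81/250
merge 51/250 + 53/250 → 52/125
merge 13/50 + 81/250 → 73/125
merge 52/125 + 73/125 → 1
L = 137/1000 + 13/50 + 81/250 + 52/125 + 73/125 + 1 = 2721/1000 = 2.721 bits/symbol.

2.721 bits/symbol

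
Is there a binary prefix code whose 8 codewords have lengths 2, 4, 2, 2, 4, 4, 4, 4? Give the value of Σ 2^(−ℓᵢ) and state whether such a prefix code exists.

With common denominator 2^4 = 16: Σ 2^(−ℓᵢ) = 4/16 + 1/16 + 4/16 + 4/16 + 1/16 + 1/16 + 1/16 + 1/16 = 17/16 = 1.0625.
Kraft's inequality requires Σ ≤ 1; here Σ = 1.0625 > 1, so no such prefix code exists.

1.0625; no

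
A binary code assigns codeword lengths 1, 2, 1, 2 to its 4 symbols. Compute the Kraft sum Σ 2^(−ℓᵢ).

1.5

With common denominator 2^2 = 4: Σ 2^(−ℓᵢ) = 2/4 + 1/4 + 2/4 + 1/4 = 6/4 = 1.5.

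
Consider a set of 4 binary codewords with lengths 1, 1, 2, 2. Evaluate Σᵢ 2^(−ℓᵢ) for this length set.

With common denominator 2^2 = 4: Σ 2^(−ℓᵢ) = 2/4 + 2/4 + 1/4 + 1/4 = 6/4 = 1.5.

1.5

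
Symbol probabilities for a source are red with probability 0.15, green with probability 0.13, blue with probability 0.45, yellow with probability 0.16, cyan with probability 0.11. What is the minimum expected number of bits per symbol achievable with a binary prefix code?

2.1 bits/symbol

Repeatedly combine the two least-probable nodes; the expected code length is the sum of the merged weights.
merge 11/100 + 13/100 → 6/25
merge 3/20 + 4/25 → 31/100
merge 6/25 + 31/100 → 11/20
merge 9/20 + 11/20 → 1
L = 6/25 + 31/100 + 11/20 + 1 = 21/10 = 2.1 bits/symbol.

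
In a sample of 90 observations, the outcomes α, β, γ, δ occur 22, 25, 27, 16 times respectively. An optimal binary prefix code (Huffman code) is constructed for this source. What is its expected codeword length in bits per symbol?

2 bits/symbol

Probabilities are the counts divided by 90.
Repeatedly combine the two least-probable nodes; the expected code length is the sum of the merged weights.
merge 8/45 + 11/45 → 19/45
merge 5/18 + 3/10 → 26/45
merge 19/45 + 26/45 → 1
L = 19/45 + 26/45 + 1 = 2 bits/symbol.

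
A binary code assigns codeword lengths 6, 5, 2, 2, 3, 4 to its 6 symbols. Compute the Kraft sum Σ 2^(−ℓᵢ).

With common denominator 2^6 = 64: Σ 2^(−ℓᵢ) = 1/64 + 2/64 + 16/64 + 16/64 + 8/64 + 4/64 = 47/64 = 0.734375.

0.734375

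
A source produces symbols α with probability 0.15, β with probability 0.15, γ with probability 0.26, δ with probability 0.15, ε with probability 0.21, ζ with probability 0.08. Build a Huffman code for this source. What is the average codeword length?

2.53 bits/symbol

Repeatedly combine the two least-probable nodes; the expected code length is the sum of the merged weights.
merge 2/25 + 3/20 → 23/100
merge 3/20 + 3/20 → 3/10
merge 21/100 + 23/100 → 11/25
merge 13/50 + 3/10 → 14/25
merge 11/25 + 14/25 → 1
L = 23/100 + 3/10 + 11/25 + 14/25 + 1 = 253/100 = 2.53 bits/symbol.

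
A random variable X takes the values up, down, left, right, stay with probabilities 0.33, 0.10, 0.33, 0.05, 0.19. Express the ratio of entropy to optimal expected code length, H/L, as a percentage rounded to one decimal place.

95.8%

Entropy H = −Σ p log₂ p ≈ 2.0592 bits.
Huffman merges: 1/20+1/10→3/20; 3/20+19/100→17/50; 33/100+33/100→33/50; 17/50+33/50→1. L = 43/20 ≈ 2.1500.
Efficiency = H/L = 2.0592/2.1500 = 95.8%.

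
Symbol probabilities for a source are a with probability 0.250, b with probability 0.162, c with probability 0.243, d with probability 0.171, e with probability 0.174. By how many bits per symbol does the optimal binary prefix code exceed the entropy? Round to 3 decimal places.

0.037 bits

Entropy H = −Σ p log₂ p ≈ 2.2960 bits.
Huffman merges: 81/500+171/1000→333/1000; 87/500+243/1000→417/1000; 1/4+333/1000→583/1000; 417/1000+583/1000→1. L = 2333/1000 ≈ 2.3330.
L − H = 2.3330 − 2.2960 = 0.037 bits.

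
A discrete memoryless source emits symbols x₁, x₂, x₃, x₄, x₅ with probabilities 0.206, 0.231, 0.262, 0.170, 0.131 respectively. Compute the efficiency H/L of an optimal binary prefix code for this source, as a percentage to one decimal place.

Entropy H = −Σ p log₂ p ≈ 2.2829 bits.
Huffman merges: 131/1000+17/100→301/1000; 103/500+231/1000→437/1000; 131/500+301/1000→563/1000; 437/1000+563/1000→1. L = 2301/1000 ≈ 2.3010.
Efficiency = H/L = 2.2829/2.3010 = 99.2%.

99.2%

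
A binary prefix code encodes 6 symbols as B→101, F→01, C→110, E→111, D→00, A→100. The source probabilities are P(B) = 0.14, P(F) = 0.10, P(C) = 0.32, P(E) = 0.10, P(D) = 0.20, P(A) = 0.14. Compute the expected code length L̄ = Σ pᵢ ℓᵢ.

L̄ = Σ pᵢ·ℓᵢ = 0.14·3 + 0.10·2 + 0.32·3 + 0.10·3 + 0.20·2 + 0.14·3 = 2.7 bits/symbol.

2.7 bits/symbol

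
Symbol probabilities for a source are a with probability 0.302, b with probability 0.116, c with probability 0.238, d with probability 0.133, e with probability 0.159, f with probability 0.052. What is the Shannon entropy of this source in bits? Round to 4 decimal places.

2.4058 bits

H = −Σ pᵢ log₂ pᵢ.
−0.302·log₂(0.302) = 0.5217
−0.116·log₂(0.116) = 0.3605
−0.238·log₂(0.238) = 0.4929
−0.133·log₂(0.133) = 0.3871
−0.159·log₂(0.159) = 0.4218
−0.052·log₂(0.052) = 0.2218
Sum ≈ 2.4058 → 2.4058 bits.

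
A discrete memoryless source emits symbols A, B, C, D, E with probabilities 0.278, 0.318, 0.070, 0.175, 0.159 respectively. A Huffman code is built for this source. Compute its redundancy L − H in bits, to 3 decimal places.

Entropy H = −Σ p log₂ p ≈ 2.1695 bits.
Huffman merges: 7/100+159/1000→229/1000; 7/40+229/1000→101/250; 139/500+159/500→149/250; 101/250+149/250→1. L = 2229/1000 ≈ 2.2290.
L − H = 2.2290 − 2.1695 = 0.060 bits.

0.060 bits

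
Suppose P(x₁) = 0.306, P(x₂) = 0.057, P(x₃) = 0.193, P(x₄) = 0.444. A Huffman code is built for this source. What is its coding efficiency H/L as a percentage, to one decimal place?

Entropy H = −Σ p log₂ p ≈ 1.7365 bits.
Huffman merges: 57/1000+193/1000→1/4; 1/4+153/500→139/250; 111/250+139/250→1. L = 903/500 ≈ 1.8060.
Efficiency = H/L = 1.7365/1.8060 = 96.2%.

96.2%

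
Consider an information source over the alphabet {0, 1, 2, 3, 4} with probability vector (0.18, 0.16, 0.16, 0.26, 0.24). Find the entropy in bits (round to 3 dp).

2.291 bits

H = −Σ pᵢ log₂ pᵢ.
−0.18·log₂(0.18) = 0.4453
−0.16·log₂(0.16) = 0.4230
−0.16·log₂(0.16) = 0.4230
−0.26·log₂(0.26) = 0.5053
−0.24·log₂(0.24) = 0.4941
Sum ≈ 2.2908 → 2.291 bits.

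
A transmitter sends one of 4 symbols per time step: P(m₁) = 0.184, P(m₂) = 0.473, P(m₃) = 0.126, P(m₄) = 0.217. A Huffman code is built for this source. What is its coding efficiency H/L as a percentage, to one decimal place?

Entropy H = −Σ p log₂ p ≈ 1.8151 bits.
Huffman merges: 63/500+23/125→31/100; 217/1000+31/100→527/1000; 473/1000+527/1000→1. L = 1837/1000 ≈ 1.8370.
Efficiency = H/L = 1.8151/1.8370 = 98.8%.

98.8%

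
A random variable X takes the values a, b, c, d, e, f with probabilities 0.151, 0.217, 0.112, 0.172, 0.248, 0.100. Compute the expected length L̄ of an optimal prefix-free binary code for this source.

Repeatedly combine the two least-probable nodes; the expected code length is the sum of the merged weights.
merge 1/10 + 14/125 → 53/250
merge 151/1000 + 43/250 → 323/1000
merge 53/250 + 217/1000 → 429/1000
merge 31/125 + 323/1000 → 571/1000
merge 429/1000 + 571/1000 → 1
L = 53/250 + 323/1000 + 429/1000 + 571/1000 + 1 = 507/200 = 2.535 bits/symbol.

2.535 bits/symbol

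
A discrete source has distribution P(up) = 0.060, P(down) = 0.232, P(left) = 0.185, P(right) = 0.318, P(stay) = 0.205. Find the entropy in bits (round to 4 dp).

2.1772 bits

H = −Σ pᵢ log₂ pᵢ.
−0.060·log₂(0.060) = 0.2435
−0.232·log₂(0.232) = 0.4890
−0.185·log₂(0.185) = 0.4504
−0.318·log₂(0.318) = 0.5256
−0.205·log₂(0.205) = 0.4687
Sum ≈ 2.1772 → 2.1772 bits.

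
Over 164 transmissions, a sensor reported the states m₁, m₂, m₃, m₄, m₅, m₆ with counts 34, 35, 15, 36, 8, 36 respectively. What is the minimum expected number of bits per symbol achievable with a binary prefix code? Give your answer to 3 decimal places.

Probabilities are the counts divided by 164.
Repeatedly combine the two least-probable nodes; the expected code length is the sum of the merged weights.
merge 2/41 + 15/164 → 23/164
merge 23/164 + 17/82 → 57/164
merge 35/164 + 9/41 → 71/164
merge 9/41 + 57/164 → 93/164
merge 71/164 + 93/164 → 1
L = 23/164 + 57/164 + 71/164 + 93/164 + 1 = 102/41 ≈ 2.488 bits/symbol.

2.488 bits/symbol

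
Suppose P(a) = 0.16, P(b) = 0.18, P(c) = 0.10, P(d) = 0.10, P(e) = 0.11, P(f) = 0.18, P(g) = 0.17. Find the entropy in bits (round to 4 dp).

H = −Σ pᵢ log₂ pᵢ.
−0.16·log₂(0.16) = 0.4230
−0.18·log₂(0.18) = 0.4453
−0.10·log₂(0.10) = 0.3322
−0.10·log₂(0.10) = 0.3322
−0.11·log₂(0.11) = 0.3503
−0.18·log₂(0.18) = 0.4453
−0.17·log₂(0.17) = 0.4346
Sum ≈ 2.7629 → 2.7629 bits.

2.7629 bits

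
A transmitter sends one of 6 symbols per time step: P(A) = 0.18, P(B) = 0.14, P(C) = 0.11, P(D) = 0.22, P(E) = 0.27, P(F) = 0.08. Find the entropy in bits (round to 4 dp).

H = −Σ pᵢ log₂ pᵢ.
−0.18·log₂(0.18) = 0.4453
−0.14·log₂(0.14) = 0.3971
−0.11·log₂(0.11) = 0.3503
−0.22·log₂(0.22) = 0.4806
−0.27·log₂(0.27) = 0.5100
−0.08·log₂(0.08) = 0.2915
Sum ≈ 2.4748 → 2.4748 bits.

2.4748 bits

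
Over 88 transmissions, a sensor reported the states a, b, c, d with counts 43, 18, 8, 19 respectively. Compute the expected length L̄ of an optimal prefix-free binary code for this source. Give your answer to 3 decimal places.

1.807 bits/symbol

Probabilities are the counts divided by 88.
Repeatedly combine the two least-probable nodes; the expected code length is the sum of the merged weights.
merge 1/11 + 9/44 → 13/44
merge 19/88 + 13/44 → 45/88
merge 43/88 + 45/88 → 1
L = 13/44 + 45/88 + 1 = 159/88 ≈ 1.807 bits/symbol.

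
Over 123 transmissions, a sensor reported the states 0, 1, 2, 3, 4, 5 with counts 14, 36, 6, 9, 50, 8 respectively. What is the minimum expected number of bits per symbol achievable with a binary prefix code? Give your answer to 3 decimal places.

Probabilities are the counts divided by 123.
Repeatedly combine the two least-probable nodes; the expected code length is the sum of the merged weights.
merge 2/41 + 8/123 → 14/123
merge 3/41 + 14/123 → 23/123
merge 14/123 + 23/123 → 37/123
merge 12/41 + 37/123 → 73/123
merge 50/123 + 73/123 → 1
L = 14/123 + 23/123 + 37/123 + 73/123 + 1 = 90/41 ≈ 2.195 bits/symbol.

2.195 bits/symbol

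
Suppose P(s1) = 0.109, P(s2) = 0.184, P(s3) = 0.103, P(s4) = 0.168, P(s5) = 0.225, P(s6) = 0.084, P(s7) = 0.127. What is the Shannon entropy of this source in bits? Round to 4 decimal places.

H = −Σ pᵢ log₂ pᵢ.
−0.109·log₂(0.109) = 0.3485
−0.184·log₂(0.184) = 0.4494
−0.103·log₂(0.103) = 0.3378
−0.168·log₂(0.168) = 0.4323
−0.225·log₂(0.225) = 0.4842
−0.084·log₂(0.084) = 0.3002
−0.127·log₂(0.127) = 0.3781
Sum ≈ 2.7305 → 2.7305 bits.

2.7305 bits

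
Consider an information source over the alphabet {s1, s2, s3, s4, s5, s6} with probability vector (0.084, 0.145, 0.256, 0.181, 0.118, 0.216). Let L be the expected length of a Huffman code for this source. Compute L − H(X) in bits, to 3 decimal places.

Entropy H = −Σ p log₂ p ≈ 2.4951 bits.
Huffman merges: 21/250+59/500→101/500; 29/200+181/1000→163/500; 101/500+27/125→209/500; 32/125+163/500→291/500; 209/500+291/500→1. L = 316/125 ≈ 2.5280.
L − H = 2.5280 − 2.4951 = 0.033 bits.

0.033 bits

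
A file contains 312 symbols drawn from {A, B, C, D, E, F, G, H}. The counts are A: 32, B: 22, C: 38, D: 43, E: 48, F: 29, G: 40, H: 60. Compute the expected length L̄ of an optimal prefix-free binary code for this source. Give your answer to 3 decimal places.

2.971 bits/symbol

Probabilities are the counts divided by 312.
Repeatedly combine the two least-probable nodes; the expected code length is the sum of the merged weights.
merge 11/156 + 29/312 → 17/104
merge 4/39 + 19/156 → 35/156
merge 5/39 + 43/312 → 83/312
merge 2/13 + 17/104 → 33/104
merge 5/26 + 35/156 → 5/12
merge 83/312 + 33/104 → 7/12
merge 5/12 + 7/12 → 1
L = 17/104 + 35/156 + 83/312 + 33/104 + 5/12 + 7/12 + 1 = 309/104 ≈ 2.971 bits/symbol.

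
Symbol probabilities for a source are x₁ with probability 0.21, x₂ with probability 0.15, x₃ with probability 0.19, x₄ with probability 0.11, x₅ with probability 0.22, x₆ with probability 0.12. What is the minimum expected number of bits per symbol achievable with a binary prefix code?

2.57 bits/symbol

Repeatedly combine the two least-probable nodes; the expected code length is the sum of the merged weights.
merge 11/100 + 3/25 → 23/100
merge 3/20 + 19/100 → 17/50
merge 21/100 + 11/50 → 43/100
merge 23/100 + 17/50 → 57/100
merge 43/100 + 57/100 → 1
L = 23/100 + 17/50 + 43/100 + 57/100 + 1 = 257/100 = 2.57 bits/symbol.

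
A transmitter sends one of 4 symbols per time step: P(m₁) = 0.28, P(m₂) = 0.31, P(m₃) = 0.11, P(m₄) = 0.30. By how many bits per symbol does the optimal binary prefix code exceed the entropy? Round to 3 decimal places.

Entropy H = −Σ p log₂ p ≈ 1.9094 bits.
Huffman merges: 11/100+7/25→39/100; 3/10+31/100→61/100; 39/100+61/100→1. L = 2 ≈ 2.0000.
L − H = 2.0000 − 1.9094 = 0.091 bits.

0.091 bits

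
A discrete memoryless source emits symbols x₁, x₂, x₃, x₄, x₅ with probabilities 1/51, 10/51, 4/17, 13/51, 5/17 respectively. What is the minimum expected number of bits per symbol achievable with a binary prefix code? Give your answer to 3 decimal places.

2.216 bits/symbol

Repeatedly combine the two least-probable nodes; the expected code length is the sum of the merged weights.
merge 1/51 + 10/51 → 11/51
merge 11/51 + 4/17 → 23/51
merge 13/51 + 5/17 → 28/51
merge 23/51 + 28/51 → 1
L = 11/51 + 23/51 + 28/51 + 1 = 113/51 ≈ 2.216 bits/symbol.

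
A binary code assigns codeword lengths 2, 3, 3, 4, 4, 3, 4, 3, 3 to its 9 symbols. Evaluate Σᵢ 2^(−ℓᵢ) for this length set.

With common denominator 2^4 = 16: Σ 2^(−ℓᵢ) = 4/16 + 2/16 + 2/16 + 1/16 + 1/16 + 2/16 + 1/16 + 2/16 + 2/16 = 17/16 = 1.0625.

1.0625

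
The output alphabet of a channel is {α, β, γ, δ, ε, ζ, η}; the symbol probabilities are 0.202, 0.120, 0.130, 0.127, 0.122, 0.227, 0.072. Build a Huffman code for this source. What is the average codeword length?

Repeatedly combine the two least-probable nodes; the expected code length is the sum of the merged weights.
merge 9/125 + 3/25 → 24/125
merge 61/500 + 127/1000 → 249/1000
merge 13/100 + 24/125 → 161/500
merge 101/500 + 227/1000 → 429/1000
merge 249/1000 + 161/500 → 571/1000
merge 429/1000 + 571/1000 → 1
L = 24/125 + 249/1000 + 161/500 + 429/1000 + 571/1000 + 1 = 2763/1000 = 2.763 bits/symbol.

2.763 bits/symbol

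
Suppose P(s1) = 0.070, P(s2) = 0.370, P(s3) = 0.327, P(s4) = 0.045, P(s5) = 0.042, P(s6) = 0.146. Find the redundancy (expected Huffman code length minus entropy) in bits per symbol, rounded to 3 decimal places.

Entropy H = −Σ p log₂ p ≈ 2.1253 bits.
Huffman merges: 21/500+9/200→87/1000; 7/100+87/1000→157/1000; 73/500+157/1000→303/1000; 303/1000+327/1000→63/100; 37/100+63/100→1. L = 2177/1000 ≈ 2.1770.
L − H = 2.1770 − 2.1253 = 0.052 bits.

0.052 bits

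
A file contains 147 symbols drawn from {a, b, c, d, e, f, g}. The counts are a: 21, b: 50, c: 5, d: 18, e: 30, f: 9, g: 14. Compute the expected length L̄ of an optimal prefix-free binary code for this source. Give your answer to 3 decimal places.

Probabilities are the counts divided by 147.
Repeatedly combine the two least-probable nodes; the expected code length is the sum of the merged weights.
merge 5/147 + 3/49 → 2/21
merge 2/21 + 2/21 → 4/21
merge 6/49 + 1/7 → 13/49
merge 4/21 + 10/49 → 58/147
merge 13/49 + 50/147 → 89/147
merge 58/147 + 89/147 → 1
L = 2/21 + 4/21 + 13/49 + 58/147 + 89/147 + 1 = 125/49 ≈ 2.551 bits/symbol.

2.551 bits/symbol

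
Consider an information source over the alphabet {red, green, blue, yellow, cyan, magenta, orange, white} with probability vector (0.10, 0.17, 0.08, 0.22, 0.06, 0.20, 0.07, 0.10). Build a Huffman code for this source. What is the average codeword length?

2.89 bits/symbol

Repeatedly combine the two least-probable nodes; the expected code length is the sum of the merged weights.
merge 3/50 + 7/100 → 13/100
merge 2/25 + 1/10 → 9/50
merge 1/10 + 13/100 → 23/100
merge 17/100 + 9/50 → 7/20
merge 1/5 + 11/50 → 21/50
merge 23/100 + 7/20 → 29/50
merge 21/50 + 29/50 → 1
L = 13/100 + 9/50 + 23/100 + 7/20 + 21/50 + 29/50 + 1 = 289/100 = 2.89 bits/symbol.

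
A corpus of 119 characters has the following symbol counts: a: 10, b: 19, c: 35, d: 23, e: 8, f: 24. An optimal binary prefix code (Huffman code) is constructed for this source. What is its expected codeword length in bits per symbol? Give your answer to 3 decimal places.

2.462 bits/symbol

Probabilities are the counts divided by 119.
Repeatedly combine the two least-probable nodes; the expected code length is the sum of the merged weights.
merge 8/119 + 10/119 → 18/119
merge 18/119 + 19/119 → 37/119
merge 23/119 + 24/119 → 47/119
merge 5/17 + 37/119 → 72/119
merge 47/119 + 72/119 → 1
L = 18/119 + 37/119 + 47/119 + 72/119 + 1 = 293/119 ≈ 2.462 bits/symbol.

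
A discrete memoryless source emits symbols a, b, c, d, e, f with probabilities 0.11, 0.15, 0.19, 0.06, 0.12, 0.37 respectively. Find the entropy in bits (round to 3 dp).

2.357 bits

H = −Σ pᵢ log₂ pᵢ.
−0.11·log₂(0.11) = 0.3503
−0.15·log₂(0.15) = 0.4105
−0.19·log₂(0.19) = 0.4552
−0.06·log₂(0.06) = 0.2435
−0.12·log₂(0.12) = 0.3671
−0.37·log₂(0.37) = 0.5307
Sum ≈ 2.3574 → 2.357 bits.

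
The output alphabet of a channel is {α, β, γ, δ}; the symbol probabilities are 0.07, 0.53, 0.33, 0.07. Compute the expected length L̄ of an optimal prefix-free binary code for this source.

Repeatedly combine the two least-probable nodes; the expected code length is the sum of the merged weights.
merge 7/100 + 7/100 → 7/50
merge 7/50 + 33/100 → 47/100
merge 47/100 + 53/100 → 1
L = 7/50 + 47/100 + 1 = 161/100 = 1.61 bits/symbol.

1.61 bits/symbol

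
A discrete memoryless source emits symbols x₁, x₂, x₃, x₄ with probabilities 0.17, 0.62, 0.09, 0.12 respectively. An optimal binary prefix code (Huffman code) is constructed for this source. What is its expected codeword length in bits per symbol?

1.59 bits/symbol

Repeatedly combine the two least-probable nodes; the expected code length is the sum of the merged weights.
merge 9/100 + 3/25 → 21/100
merge 17/100 + 21/100 → 19/50
merge 19/50 + 31/50 → 1
L = 21/100 + 19/50 + 1 = 159/100 = 1.59 bits/symbol.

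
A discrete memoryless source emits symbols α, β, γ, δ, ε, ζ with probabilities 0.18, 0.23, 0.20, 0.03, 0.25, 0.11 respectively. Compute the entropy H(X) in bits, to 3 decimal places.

H = −Σ pᵢ log₂ pᵢ.
−0.18·log₂(0.18) = 0.4453
−0.23·log₂(0.23) = 0.4877
−0.20·log₂(0.20) = 0.4644
−0.03·log₂(0.03) = 0.1518
−0.25·log₂(0.25) = 0.5000
−0.11·log₂(0.11) = 0.3503
Sum ≈ 2.3994 → 2.399 bits.

2.399 bits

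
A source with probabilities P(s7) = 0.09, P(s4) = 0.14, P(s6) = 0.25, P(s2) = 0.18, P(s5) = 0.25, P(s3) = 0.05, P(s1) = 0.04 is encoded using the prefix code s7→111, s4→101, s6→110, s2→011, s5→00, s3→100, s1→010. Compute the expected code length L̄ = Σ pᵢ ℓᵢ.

L̄ = Σ pᵢ·ℓᵢ = 0.09·3 + 0.14·3 + 0.25·3 + 0.18·3 + 0.25·2 + 0.05·3 + 0.04·3 = 2.75 bits/symbol.

2.75 bits/symbol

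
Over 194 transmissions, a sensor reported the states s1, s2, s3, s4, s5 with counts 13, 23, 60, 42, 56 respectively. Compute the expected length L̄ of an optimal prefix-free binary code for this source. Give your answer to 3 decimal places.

Probabilities are the counts divided by 194.
Repeatedly combine the two least-probable nodes; the expected code length is the sum of the merged weights.
merge 13/194 + 23/194 → 18/97
merge 18/97 + 21/97 → 39/97
merge 28/97 + 30/97 → 58/97
merge 39/97 + 58/97 → 1
L = 18/97 + 39/97 + 58/97 + 1 = 212/97 ≈ 2.186 bits/symbol.

2.186 bits/symbol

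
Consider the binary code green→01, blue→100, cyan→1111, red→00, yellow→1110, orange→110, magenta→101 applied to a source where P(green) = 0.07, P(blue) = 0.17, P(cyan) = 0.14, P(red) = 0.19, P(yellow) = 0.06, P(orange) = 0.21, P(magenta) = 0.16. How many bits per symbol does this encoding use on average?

2.94 bits/symbol

L̄ = Σ pᵢ·ℓᵢ = 0.07·2 + 0.17·3 + 0.14·4 + 0.19·2 + 0.06·4 + 0.21·3 + 0.16·3 = 2.94 bits/symbol.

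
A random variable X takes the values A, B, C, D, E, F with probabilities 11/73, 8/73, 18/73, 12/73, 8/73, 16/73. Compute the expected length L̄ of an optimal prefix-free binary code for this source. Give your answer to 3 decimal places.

Repeatedly combine the two least-probable nodes; the expected code length is the sum of the merged weights.
merge 8/73 + 8/73 → 16/73
merge 11/73 + 12/73 → 23/73
merge 16/73 + 16/73 → 32/73
merge 18/73 + 23/73 → 41/73
merge 32/73 + 41/73 → 1
L = 16/73 + 23/73 + 32/73 + 41/73 + 1 = 185/73 ≈ 2.534 bits/symbol.

2.534 bits/symbol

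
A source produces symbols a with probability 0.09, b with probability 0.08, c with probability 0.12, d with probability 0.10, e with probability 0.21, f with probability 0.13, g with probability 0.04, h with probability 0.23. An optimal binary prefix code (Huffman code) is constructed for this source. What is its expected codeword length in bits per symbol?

2.87 bits/symbol

Repeatedly combine the two least-probable nodes; the expected code length is the sum of the merged weights.
merge 1/25 + 2/25 → 3/25
merge 9/100 + 1/10 → 19/100
merge 3/25 + 3/25 → 6/25
merge 13/100 + 19/100 → 8/25
merge 21/100 + 23/100 → 11/25
merge 6/25 + 8/25 → 14/25
merge 11/25 + 14/25 → 1
L = 3/25 + 19/100 + 6/25 + 8/25 + 11/25 + 14/25 + 1 = 287/100 = 2.87 bits/symbol.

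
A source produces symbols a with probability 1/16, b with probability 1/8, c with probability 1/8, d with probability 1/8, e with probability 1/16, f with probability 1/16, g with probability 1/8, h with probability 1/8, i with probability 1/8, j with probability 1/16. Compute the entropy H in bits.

3.25 bits

Each probability is a power of 1/2, so log₂(1/p) is an integer.
H = Σ p·log₂(1/p) = 1/16·4 + 1/8·3 + 1/8·3 + 1/8·3 + 1/16·4 + 1/16·4 + 1/8·3 + 1/8·3 + 1/8·3 + 1/16·4 = 3.25 bits.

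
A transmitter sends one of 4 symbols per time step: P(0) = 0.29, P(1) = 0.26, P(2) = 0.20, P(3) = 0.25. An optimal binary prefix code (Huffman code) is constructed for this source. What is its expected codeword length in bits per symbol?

2 bits/symbol

Repeatedly combine the two least-probable nodes; the expected code length is the sum of the merged weights.
merge 1/5 + 1/4 → 9/20
merge 13/50 + 29/100 → 11/20
merge 9/20 + 11/20 → 1
L = 9/20 + 11/20 + 1 = 2 bits/symbol.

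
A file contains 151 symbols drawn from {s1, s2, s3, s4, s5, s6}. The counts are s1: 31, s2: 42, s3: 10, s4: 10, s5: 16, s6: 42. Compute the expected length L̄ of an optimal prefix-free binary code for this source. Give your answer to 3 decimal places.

2.371 bits/symbol

Probabilities are the counts divided by 151.
Repeatedly combine the two least-probable nodes; the expected code length is the sum of the merged weights.
merge 10/151 + 10/151 → 20/151
merge 16/151 + 20/151 → 36/151
merge 31/151 + 36/151 → 67/151
merge 42/151 + 42/151 → 84/151
merge 67/151 + 84/151 → 1
L = 20/151 + 36/151 + 67/151 + 84/151 + 1 = 358/151 ≈ 2.371 bits/symbol.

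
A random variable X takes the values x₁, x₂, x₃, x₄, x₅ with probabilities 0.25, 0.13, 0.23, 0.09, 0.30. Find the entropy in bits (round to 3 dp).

H = −Σ pᵢ log₂ pᵢ.
−0.25·log₂(0.25) = 0.5000
−0.13·log₂(0.13) = 0.3826
−0.23·log₂(0.23) = 0.4877
−0.09·log₂(0.09) = 0.3127
−0.30·log₂(0.30) = 0.5211
Sum ≈ 2.2041 → 2.204 bits.

2.204 bits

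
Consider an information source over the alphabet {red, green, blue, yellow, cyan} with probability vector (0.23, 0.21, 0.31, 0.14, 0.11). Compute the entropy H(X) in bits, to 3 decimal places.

2.232 bits

H = −Σ pᵢ log₂ pᵢ.
−0.23·log₂(0.23) = 0.4877
−0.21·log₂(0.21) = 0.4728
−0.31·log₂(0.31) = 0.5238
−0.14·log₂(0.14) = 0.3971
−0.11·log₂(0.11) = 0.3503
Sum ≈ 2.2317 → 2.232 bits.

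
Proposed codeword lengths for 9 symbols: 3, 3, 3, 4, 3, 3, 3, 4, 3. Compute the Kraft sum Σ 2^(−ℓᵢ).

With common denominator 2^4 = 16: Σ 2^(−ℓᵢ) = 2/16 + 2/16 + 2/16 + 1/16 + 2/16 + 2/16 + 2/16 + 1/16 + 2/16 = 16/16 = 1.

1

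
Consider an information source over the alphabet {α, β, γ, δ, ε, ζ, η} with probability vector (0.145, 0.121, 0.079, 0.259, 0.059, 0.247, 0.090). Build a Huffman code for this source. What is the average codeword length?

Repeatedly combine the two least-probable nodes; the expected code length is the sum of the merged weights.
merge 59/1000 + 79/1000 → 69/500
merge 9/100 + 121/1000 → 211/1000
merge 69/500 + 29/200 → 283/1000
merge 211/1000 + 247/1000 → 229/500
merge 259/1000 + 283/1000 → 271/500
merge 229/500 + 271/500 → 1
L = 69/500 + 211/1000 + 283/1000 + 229/500 + 271/500 + 1 = 329/125 = 2.632 bits/symbol.

2.632 bits/symbol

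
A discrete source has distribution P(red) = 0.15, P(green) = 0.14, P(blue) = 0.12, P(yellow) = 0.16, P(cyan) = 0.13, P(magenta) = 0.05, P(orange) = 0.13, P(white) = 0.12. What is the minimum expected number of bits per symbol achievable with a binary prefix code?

Repeatedly combine the two least-probable nodes; the expected code length is the sum of the merged weights.
merge 1/20 + 3/25 → 17/100
merge 3/25 + 13/100 → 1/4
merge 13/100 + 7/50 → 27/100
merge 3/20 + 4/25 → 31/100
merge 17/100 + 1/4 → 21/50
merge 27/100 + 31/100 → 29/50
merge 21/50 + 29/50 → 1
L = 17/100 + 1/4 + 27/100 + 31/100 + 21/50 + 29/50 + 1 = 3 bits/symbol.

3 bits/symbol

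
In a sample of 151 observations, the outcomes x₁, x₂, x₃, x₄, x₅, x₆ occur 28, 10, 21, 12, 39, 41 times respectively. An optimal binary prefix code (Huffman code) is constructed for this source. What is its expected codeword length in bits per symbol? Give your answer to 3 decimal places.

Probabilities are the counts divided by 151.
Repeatedly combine the two least-probable nodes; the expected code length is the sum of the merged weights.
merge 10/151 + 12/151 → 22/151
merge 21/151 + 22/151 → 43/151
merge 28/151 + 39/151 → 67/151
merge 41/151 + 43/151 → 84/151
merge 67/151 + 84/151 → 1
L = 22/151 + 43/151 + 67/151 + 84/151 + 1 = 367/151 ≈ 2.430 bits/symbol.

2.430 bits/symbol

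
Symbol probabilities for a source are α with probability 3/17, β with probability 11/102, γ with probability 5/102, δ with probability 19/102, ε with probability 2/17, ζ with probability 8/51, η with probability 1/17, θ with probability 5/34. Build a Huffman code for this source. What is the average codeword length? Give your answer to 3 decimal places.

2.922 bits/symbol

Repeatedly combine the two least-probable nodes; the expected code length is the sum of the merged weights.
merge 5/102 + 1/17 → 11/102
merge 11/102 + 11/102 → 11/51
merge 2/17 + 5/34 → 9/34
merge 8/51 + 3/17 → 1/3
merge 19/102 + 11/51 → 41/102
merge 9/34 + 1/3 → 61/102
merge 41/102 + 61/102 → 1
L = 11/102 + 11/51 + 9/34 + 1/3 + 41/102 + 61/102 + 1 = 149/51 ≈ 2.922 bits/symbol.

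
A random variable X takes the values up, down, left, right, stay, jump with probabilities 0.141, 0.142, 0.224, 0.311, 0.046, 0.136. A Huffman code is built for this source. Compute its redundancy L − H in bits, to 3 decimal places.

0.063 bits

Entropy H = −Σ p log₂ p ≈ 2.4017 bits.
Huffman merges: 23/500+17/125→91/500; 141/1000+71/500→283/1000; 91/500+28/125→203/500; 283/1000+311/1000→297/500; 203/500+297/500→1. L = 493/200 ≈ 2.4650.
L − H = 2.4650 − 2.4017 = 0.063 bits.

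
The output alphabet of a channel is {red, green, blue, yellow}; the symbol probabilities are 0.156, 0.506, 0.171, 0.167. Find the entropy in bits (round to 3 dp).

1.782 bits

H = −Σ pᵢ log₂ pᵢ.
−0.156·log₂(0.156) = 0.4181
−0.506·log₂(0.506) = 0.4973
−0.171·log₂(0.171) = 0.4357
−0.167·log₂(0.167) = 0.4312
Sum ≈ 1.7823 → 1.782 bits.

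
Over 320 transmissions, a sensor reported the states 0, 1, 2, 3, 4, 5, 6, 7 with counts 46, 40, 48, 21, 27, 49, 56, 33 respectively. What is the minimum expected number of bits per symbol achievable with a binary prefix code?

Probabilities are the counts divided by 320.
Repeatedly combine the two least-probable nodes; the expected code length is the sum of the merged weights.
merge 21/320 + 27/320 → 3/20
merge 33/320 + 1/8 → 73/320
merge 23/160 + 3/20 → 47/160
merge 3/20 + 49/320 → 97/320
merge 7/40 + 73/320 → 129/320
merge 47/160 + 97/320 → 191/320
merge 129/320 + 191/320 → 1
L = 3/20 + 73/320 + 47/160 + 97/320 + 129/320 + 191/320 + 1 = 119/40 = 2.975 bits/symbol.

2.975 bits/symbol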